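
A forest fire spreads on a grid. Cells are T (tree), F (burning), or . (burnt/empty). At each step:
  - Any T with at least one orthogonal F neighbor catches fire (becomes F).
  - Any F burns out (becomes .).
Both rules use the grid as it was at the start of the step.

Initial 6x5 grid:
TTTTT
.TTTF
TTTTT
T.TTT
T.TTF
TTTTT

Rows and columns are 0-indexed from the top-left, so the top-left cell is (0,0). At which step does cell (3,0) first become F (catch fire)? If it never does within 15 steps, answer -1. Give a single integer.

Step 1: cell (3,0)='T' (+6 fires, +2 burnt)
Step 2: cell (3,0)='T' (+6 fires, +6 burnt)
Step 3: cell (3,0)='T' (+5 fires, +6 burnt)
Step 4: cell (3,0)='T' (+3 fires, +5 burnt)
Step 5: cell (3,0)='T' (+3 fires, +3 burnt)
Step 6: cell (3,0)='F' (+2 fires, +3 burnt)
  -> target ignites at step 6
Step 7: cell (3,0)='.' (+0 fires, +2 burnt)
  fire out at step 7

6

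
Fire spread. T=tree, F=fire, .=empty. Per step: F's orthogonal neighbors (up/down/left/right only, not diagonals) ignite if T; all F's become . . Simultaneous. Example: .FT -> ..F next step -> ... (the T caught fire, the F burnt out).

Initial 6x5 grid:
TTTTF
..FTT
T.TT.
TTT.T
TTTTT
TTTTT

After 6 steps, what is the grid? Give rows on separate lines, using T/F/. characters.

Step 1: 5 trees catch fire, 2 burn out
  TTFF.
  ...FF
  T.FT.
  TTT.T
  TTTTT
  TTTTT
Step 2: 3 trees catch fire, 5 burn out
  TF...
  .....
  T..F.
  TTF.T
  TTTTT
  TTTTT
Step 3: 3 trees catch fire, 3 burn out
  F....
  .....
  T....
  TF..T
  TTFTT
  TTTTT
Step 4: 4 trees catch fire, 3 burn out
  .....
  .....
  T....
  F...T
  TF.FT
  TTFTT
Step 5: 5 trees catch fire, 4 burn out
  .....
  .....
  F....
  ....T
  F...F
  TF.FT
Step 6: 3 trees catch fire, 5 burn out
  .....
  .....
  .....
  ....F
  .....
  F...F

.....
.....
.....
....F
.....
F...F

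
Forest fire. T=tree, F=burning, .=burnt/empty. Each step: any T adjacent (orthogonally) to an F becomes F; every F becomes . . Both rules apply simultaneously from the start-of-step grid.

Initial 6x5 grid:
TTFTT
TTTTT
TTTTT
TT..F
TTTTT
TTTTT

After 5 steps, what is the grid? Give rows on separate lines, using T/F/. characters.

Step 1: 5 trees catch fire, 2 burn out
  TF.FT
  TTFTT
  TTTTF
  TT...
  TTTTF
  TTTTT
Step 2: 9 trees catch fire, 5 burn out
  F...F
  TF.FF
  TTFF.
  TT...
  TTTF.
  TTTTF
Step 3: 4 trees catch fire, 9 burn out
  .....
  F....
  TF...
  TT...
  TTF..
  TTTF.
Step 4: 4 trees catch fire, 4 burn out
  .....
  .....
  F....
  TF...
  TF...
  TTF..
Step 5: 3 trees catch fire, 4 burn out
  .....
  .....
  .....
  F....
  F....
  TF...

.....
.....
.....
F....
F....
TF...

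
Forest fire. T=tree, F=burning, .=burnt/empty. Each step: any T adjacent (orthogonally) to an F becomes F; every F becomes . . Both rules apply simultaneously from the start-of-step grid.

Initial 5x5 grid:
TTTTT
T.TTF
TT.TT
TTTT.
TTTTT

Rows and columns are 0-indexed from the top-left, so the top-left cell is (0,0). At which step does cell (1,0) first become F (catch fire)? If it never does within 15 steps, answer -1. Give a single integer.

Step 1: cell (1,0)='T' (+3 fires, +1 burnt)
Step 2: cell (1,0)='T' (+3 fires, +3 burnt)
Step 3: cell (1,0)='T' (+2 fires, +3 burnt)
Step 4: cell (1,0)='T' (+3 fires, +2 burnt)
Step 5: cell (1,0)='T' (+4 fires, +3 burnt)
Step 6: cell (1,0)='F' (+4 fires, +4 burnt)
  -> target ignites at step 6
Step 7: cell (1,0)='.' (+2 fires, +4 burnt)
Step 8: cell (1,0)='.' (+0 fires, +2 burnt)
  fire out at step 8

6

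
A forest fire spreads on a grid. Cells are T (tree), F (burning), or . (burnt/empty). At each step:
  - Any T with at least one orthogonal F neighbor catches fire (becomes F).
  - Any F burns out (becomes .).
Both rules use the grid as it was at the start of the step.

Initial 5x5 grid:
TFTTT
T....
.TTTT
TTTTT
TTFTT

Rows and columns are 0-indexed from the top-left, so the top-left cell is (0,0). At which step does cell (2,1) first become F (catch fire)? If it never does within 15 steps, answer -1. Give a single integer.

Step 1: cell (2,1)='T' (+5 fires, +2 burnt)
Step 2: cell (2,1)='T' (+7 fires, +5 burnt)
Step 3: cell (2,1)='F' (+5 fires, +7 burnt)
  -> target ignites at step 3
Step 4: cell (2,1)='.' (+1 fires, +5 burnt)
Step 5: cell (2,1)='.' (+0 fires, +1 burnt)
  fire out at step 5

3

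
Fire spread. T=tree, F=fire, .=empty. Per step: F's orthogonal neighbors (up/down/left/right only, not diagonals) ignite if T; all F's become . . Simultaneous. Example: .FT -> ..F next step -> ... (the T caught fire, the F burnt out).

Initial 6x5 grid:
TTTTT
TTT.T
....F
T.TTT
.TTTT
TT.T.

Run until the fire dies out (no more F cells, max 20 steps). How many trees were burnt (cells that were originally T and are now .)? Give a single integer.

Answer: 19

Derivation:
Step 1: +2 fires, +1 burnt (F count now 2)
Step 2: +3 fires, +2 burnt (F count now 3)
Step 3: +3 fires, +3 burnt (F count now 3)
Step 4: +3 fires, +3 burnt (F count now 3)
Step 5: +3 fires, +3 burnt (F count now 3)
Step 6: +3 fires, +3 burnt (F count now 3)
Step 7: +2 fires, +3 burnt (F count now 2)
Step 8: +0 fires, +2 burnt (F count now 0)
Fire out after step 8
Initially T: 20, now '.': 29
Total burnt (originally-T cells now '.'): 19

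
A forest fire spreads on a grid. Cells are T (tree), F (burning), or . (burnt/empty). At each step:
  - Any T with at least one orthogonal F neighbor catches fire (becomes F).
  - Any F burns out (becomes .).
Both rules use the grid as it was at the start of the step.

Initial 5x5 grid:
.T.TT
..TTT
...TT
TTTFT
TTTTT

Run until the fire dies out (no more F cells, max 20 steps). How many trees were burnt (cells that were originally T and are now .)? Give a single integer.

Step 1: +4 fires, +1 burnt (F count now 4)
Step 2: +5 fires, +4 burnt (F count now 5)
Step 3: +5 fires, +5 burnt (F count now 5)
Step 4: +2 fires, +5 burnt (F count now 2)
Step 5: +0 fires, +2 burnt (F count now 0)
Fire out after step 5
Initially T: 17, now '.': 24
Total burnt (originally-T cells now '.'): 16

Answer: 16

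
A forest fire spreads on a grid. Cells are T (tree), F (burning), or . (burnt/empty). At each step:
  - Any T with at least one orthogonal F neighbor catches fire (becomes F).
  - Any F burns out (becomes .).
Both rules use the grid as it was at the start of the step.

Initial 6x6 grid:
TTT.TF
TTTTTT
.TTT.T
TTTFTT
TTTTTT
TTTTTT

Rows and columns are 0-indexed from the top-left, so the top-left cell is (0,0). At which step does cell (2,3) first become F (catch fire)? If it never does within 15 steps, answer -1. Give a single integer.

Step 1: cell (2,3)='F' (+6 fires, +2 burnt)
  -> target ignites at step 1
Step 2: cell (2,3)='.' (+9 fires, +6 burnt)
Step 3: cell (2,3)='.' (+7 fires, +9 burnt)
Step 4: cell (2,3)='.' (+5 fires, +7 burnt)
Step 5: cell (2,3)='.' (+3 fires, +5 burnt)
Step 6: cell (2,3)='.' (+1 fires, +3 burnt)
Step 7: cell (2,3)='.' (+0 fires, +1 burnt)
  fire out at step 7

1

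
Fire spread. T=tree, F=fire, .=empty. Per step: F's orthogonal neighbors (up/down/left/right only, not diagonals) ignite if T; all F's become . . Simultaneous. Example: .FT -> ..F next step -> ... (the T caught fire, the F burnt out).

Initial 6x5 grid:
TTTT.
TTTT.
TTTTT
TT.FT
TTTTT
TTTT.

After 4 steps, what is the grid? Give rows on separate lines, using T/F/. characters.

Step 1: 3 trees catch fire, 1 burn out
  TTTT.
  TTTT.
  TTTFT
  TT..F
  TTTFT
  TTTT.
Step 2: 6 trees catch fire, 3 burn out
  TTTT.
  TTTF.
  TTF.F
  TT...
  TTF.F
  TTTF.
Step 3: 5 trees catch fire, 6 burn out
  TTTF.
  TTF..
  TF...
  TT...
  TF...
  TTF..
Step 4: 6 trees catch fire, 5 burn out
  TTF..
  TF...
  F....
  TF...
  F....
  TF...

TTF..
TF...
F....
TF...
F....
TF...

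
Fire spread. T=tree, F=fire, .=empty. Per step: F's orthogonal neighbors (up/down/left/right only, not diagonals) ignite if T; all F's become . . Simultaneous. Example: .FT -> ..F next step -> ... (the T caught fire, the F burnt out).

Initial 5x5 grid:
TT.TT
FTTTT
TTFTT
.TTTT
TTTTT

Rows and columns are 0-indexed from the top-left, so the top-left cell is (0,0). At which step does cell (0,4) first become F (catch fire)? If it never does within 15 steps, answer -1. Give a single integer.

Step 1: cell (0,4)='T' (+7 fires, +2 burnt)
Step 2: cell (0,4)='T' (+6 fires, +7 burnt)
Step 3: cell (0,4)='T' (+5 fires, +6 burnt)
Step 4: cell (0,4)='F' (+3 fires, +5 burnt)
  -> target ignites at step 4
Step 5: cell (0,4)='.' (+0 fires, +3 burnt)
  fire out at step 5

4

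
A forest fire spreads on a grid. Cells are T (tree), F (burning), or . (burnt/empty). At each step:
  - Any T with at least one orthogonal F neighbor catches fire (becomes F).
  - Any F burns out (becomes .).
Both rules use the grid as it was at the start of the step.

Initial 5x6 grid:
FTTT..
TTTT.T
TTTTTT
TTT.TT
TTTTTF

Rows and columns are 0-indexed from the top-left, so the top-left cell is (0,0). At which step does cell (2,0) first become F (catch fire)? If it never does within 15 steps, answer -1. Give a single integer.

Step 1: cell (2,0)='T' (+4 fires, +2 burnt)
Step 2: cell (2,0)='F' (+6 fires, +4 burnt)
  -> target ignites at step 2
Step 3: cell (2,0)='.' (+7 fires, +6 burnt)
Step 4: cell (2,0)='.' (+7 fires, +7 burnt)
Step 5: cell (2,0)='.' (+0 fires, +7 burnt)
  fire out at step 5

2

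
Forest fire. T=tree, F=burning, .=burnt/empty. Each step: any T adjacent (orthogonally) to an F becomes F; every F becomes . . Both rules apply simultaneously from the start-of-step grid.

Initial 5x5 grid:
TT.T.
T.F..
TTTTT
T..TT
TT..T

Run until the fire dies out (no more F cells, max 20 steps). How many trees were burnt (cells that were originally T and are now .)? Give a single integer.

Answer: 14

Derivation:
Step 1: +1 fires, +1 burnt (F count now 1)
Step 2: +2 fires, +1 burnt (F count now 2)
Step 3: +3 fires, +2 burnt (F count now 3)
Step 4: +3 fires, +3 burnt (F count now 3)
Step 5: +3 fires, +3 burnt (F count now 3)
Step 6: +2 fires, +3 burnt (F count now 2)
Step 7: +0 fires, +2 burnt (F count now 0)
Fire out after step 7
Initially T: 15, now '.': 24
Total burnt (originally-T cells now '.'): 14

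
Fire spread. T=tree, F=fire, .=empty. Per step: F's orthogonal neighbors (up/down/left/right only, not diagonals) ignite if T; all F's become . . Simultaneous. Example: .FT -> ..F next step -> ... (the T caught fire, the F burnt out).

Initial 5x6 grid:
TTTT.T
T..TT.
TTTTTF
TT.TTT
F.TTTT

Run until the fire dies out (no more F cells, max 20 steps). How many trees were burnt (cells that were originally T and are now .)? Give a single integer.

Answer: 21

Derivation:
Step 1: +3 fires, +2 burnt (F count now 3)
Step 2: +6 fires, +3 burnt (F count now 6)
Step 3: +6 fires, +6 burnt (F count now 6)
Step 4: +3 fires, +6 burnt (F count now 3)
Step 5: +3 fires, +3 burnt (F count now 3)
Step 6: +0 fires, +3 burnt (F count now 0)
Fire out after step 6
Initially T: 22, now '.': 29
Total burnt (originally-T cells now '.'): 21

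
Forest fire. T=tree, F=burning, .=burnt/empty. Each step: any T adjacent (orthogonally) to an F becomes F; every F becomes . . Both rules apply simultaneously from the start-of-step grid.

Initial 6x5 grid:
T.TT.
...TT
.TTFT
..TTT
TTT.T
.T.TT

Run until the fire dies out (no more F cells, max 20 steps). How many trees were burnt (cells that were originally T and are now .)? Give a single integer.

Answer: 17

Derivation:
Step 1: +4 fires, +1 burnt (F count now 4)
Step 2: +5 fires, +4 burnt (F count now 5)
Step 3: +3 fires, +5 burnt (F count now 3)
Step 4: +2 fires, +3 burnt (F count now 2)
Step 5: +3 fires, +2 burnt (F count now 3)
Step 6: +0 fires, +3 burnt (F count now 0)
Fire out after step 6
Initially T: 18, now '.': 29
Total burnt (originally-T cells now '.'): 17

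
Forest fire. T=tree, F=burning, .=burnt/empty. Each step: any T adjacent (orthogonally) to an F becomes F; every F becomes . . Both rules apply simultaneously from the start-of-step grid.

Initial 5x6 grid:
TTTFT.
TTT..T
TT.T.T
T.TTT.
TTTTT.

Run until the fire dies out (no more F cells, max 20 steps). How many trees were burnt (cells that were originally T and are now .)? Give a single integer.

Step 1: +2 fires, +1 burnt (F count now 2)
Step 2: +2 fires, +2 burnt (F count now 2)
Step 3: +2 fires, +2 burnt (F count now 2)
Step 4: +2 fires, +2 burnt (F count now 2)
Step 5: +1 fires, +2 burnt (F count now 1)
Step 6: +1 fires, +1 burnt (F count now 1)
Step 7: +1 fires, +1 burnt (F count now 1)
Step 8: +1 fires, +1 burnt (F count now 1)
Step 9: +1 fires, +1 burnt (F count now 1)
Step 10: +2 fires, +1 burnt (F count now 2)
Step 11: +2 fires, +2 burnt (F count now 2)
Step 12: +2 fires, +2 burnt (F count now 2)
Step 13: +0 fires, +2 burnt (F count now 0)
Fire out after step 13
Initially T: 21, now '.': 28
Total burnt (originally-T cells now '.'): 19

Answer: 19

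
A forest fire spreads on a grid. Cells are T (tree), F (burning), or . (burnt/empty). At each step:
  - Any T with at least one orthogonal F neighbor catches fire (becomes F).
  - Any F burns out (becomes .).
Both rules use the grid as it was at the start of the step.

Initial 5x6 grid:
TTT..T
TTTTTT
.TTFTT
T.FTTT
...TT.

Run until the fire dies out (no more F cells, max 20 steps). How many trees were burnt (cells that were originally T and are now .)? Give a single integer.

Step 1: +4 fires, +2 burnt (F count now 4)
Step 2: +6 fires, +4 burnt (F count now 6)
Step 3: +5 fires, +6 burnt (F count now 5)
Step 4: +3 fires, +5 burnt (F count now 3)
Step 5: +1 fires, +3 burnt (F count now 1)
Step 6: +0 fires, +1 burnt (F count now 0)
Fire out after step 6
Initially T: 20, now '.': 29
Total burnt (originally-T cells now '.'): 19

Answer: 19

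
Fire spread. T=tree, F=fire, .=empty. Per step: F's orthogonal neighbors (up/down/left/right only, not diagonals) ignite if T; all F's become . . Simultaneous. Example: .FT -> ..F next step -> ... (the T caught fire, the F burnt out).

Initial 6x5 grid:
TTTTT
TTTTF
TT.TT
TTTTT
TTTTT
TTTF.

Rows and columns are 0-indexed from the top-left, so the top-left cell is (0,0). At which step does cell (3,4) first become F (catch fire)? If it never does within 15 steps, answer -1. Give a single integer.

Step 1: cell (3,4)='T' (+5 fires, +2 burnt)
Step 2: cell (3,4)='F' (+8 fires, +5 burnt)
  -> target ignites at step 2
Step 3: cell (3,4)='.' (+5 fires, +8 burnt)
Step 4: cell (3,4)='.' (+5 fires, +5 burnt)
Step 5: cell (3,4)='.' (+3 fires, +5 burnt)
Step 6: cell (3,4)='.' (+0 fires, +3 burnt)
  fire out at step 6

2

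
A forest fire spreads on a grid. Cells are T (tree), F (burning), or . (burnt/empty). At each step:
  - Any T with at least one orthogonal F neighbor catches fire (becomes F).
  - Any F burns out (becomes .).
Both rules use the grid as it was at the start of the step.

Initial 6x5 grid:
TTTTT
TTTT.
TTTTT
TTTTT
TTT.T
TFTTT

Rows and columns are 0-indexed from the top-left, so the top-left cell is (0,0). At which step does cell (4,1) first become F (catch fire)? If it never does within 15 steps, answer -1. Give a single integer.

Step 1: cell (4,1)='F' (+3 fires, +1 burnt)
  -> target ignites at step 1
Step 2: cell (4,1)='.' (+4 fires, +3 burnt)
Step 3: cell (4,1)='.' (+4 fires, +4 burnt)
Step 4: cell (4,1)='.' (+5 fires, +4 burnt)
Step 5: cell (4,1)='.' (+5 fires, +5 burnt)
Step 6: cell (4,1)='.' (+4 fires, +5 burnt)
Step 7: cell (4,1)='.' (+1 fires, +4 burnt)
Step 8: cell (4,1)='.' (+1 fires, +1 burnt)
Step 9: cell (4,1)='.' (+0 fires, +1 burnt)
  fire out at step 9

1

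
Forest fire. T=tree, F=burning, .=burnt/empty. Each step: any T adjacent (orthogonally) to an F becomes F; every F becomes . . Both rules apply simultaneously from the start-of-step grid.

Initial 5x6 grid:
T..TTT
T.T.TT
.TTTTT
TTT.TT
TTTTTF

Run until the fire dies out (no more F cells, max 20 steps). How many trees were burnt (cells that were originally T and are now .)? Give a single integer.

Answer: 21

Derivation:
Step 1: +2 fires, +1 burnt (F count now 2)
Step 2: +3 fires, +2 burnt (F count now 3)
Step 3: +3 fires, +3 burnt (F count now 3)
Step 4: +5 fires, +3 burnt (F count now 5)
Step 5: +4 fires, +5 burnt (F count now 4)
Step 6: +4 fires, +4 burnt (F count now 4)
Step 7: +0 fires, +4 burnt (F count now 0)
Fire out after step 7
Initially T: 23, now '.': 28
Total burnt (originally-T cells now '.'): 21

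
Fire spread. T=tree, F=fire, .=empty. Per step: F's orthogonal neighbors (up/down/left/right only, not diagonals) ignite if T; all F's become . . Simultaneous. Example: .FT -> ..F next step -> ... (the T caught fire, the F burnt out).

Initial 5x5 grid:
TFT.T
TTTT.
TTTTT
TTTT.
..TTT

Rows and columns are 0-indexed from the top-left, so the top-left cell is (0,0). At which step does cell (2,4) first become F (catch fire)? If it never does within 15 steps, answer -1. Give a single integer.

Step 1: cell (2,4)='T' (+3 fires, +1 burnt)
Step 2: cell (2,4)='T' (+3 fires, +3 burnt)
Step 3: cell (2,4)='T' (+4 fires, +3 burnt)
Step 4: cell (2,4)='T' (+3 fires, +4 burnt)
Step 5: cell (2,4)='F' (+3 fires, +3 burnt)
  -> target ignites at step 5
Step 6: cell (2,4)='.' (+1 fires, +3 burnt)
Step 7: cell (2,4)='.' (+1 fires, +1 burnt)
Step 8: cell (2,4)='.' (+0 fires, +1 burnt)
  fire out at step 8

5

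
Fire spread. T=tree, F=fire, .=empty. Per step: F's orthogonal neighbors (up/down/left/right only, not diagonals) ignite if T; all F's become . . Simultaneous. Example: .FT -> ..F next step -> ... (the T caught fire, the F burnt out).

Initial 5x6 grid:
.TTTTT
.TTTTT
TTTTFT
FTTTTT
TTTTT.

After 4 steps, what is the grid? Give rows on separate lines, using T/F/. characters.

Step 1: 7 trees catch fire, 2 burn out
  .TTTTT
  .TTTFT
  FTTF.F
  .FTTFT
  FTTTT.
Step 2: 10 trees catch fire, 7 burn out
  .TTTFT
  .TTF.F
  .FF...
  ..FF.F
  .FTTF.
Step 3: 6 trees catch fire, 10 burn out
  .TTF.F
  .FF...
  ......
  ......
  ..FF..
Step 4: 2 trees catch fire, 6 burn out
  .FF...
  ......
  ......
  ......
  ......

.FF...
......
......
......
......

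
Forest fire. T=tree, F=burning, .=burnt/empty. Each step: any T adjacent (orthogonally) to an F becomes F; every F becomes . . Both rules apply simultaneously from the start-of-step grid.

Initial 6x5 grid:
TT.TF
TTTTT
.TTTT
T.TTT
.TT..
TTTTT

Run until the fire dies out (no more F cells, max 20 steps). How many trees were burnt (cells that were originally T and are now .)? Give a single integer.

Step 1: +2 fires, +1 burnt (F count now 2)
Step 2: +2 fires, +2 burnt (F count now 2)
Step 3: +3 fires, +2 burnt (F count now 3)
Step 4: +3 fires, +3 burnt (F count now 3)
Step 5: +4 fires, +3 burnt (F count now 4)
Step 6: +2 fires, +4 burnt (F count now 2)
Step 7: +2 fires, +2 burnt (F count now 2)
Step 8: +2 fires, +2 burnt (F count now 2)
Step 9: +2 fires, +2 burnt (F count now 2)
Step 10: +0 fires, +2 burnt (F count now 0)
Fire out after step 10
Initially T: 23, now '.': 29
Total burnt (originally-T cells now '.'): 22

Answer: 22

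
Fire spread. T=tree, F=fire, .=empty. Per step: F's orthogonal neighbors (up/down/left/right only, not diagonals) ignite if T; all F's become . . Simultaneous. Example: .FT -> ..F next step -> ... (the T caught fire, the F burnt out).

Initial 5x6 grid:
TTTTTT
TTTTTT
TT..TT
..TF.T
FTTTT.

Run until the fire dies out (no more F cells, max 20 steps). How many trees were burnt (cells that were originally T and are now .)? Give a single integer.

Answer: 5

Derivation:
Step 1: +3 fires, +2 burnt (F count now 3)
Step 2: +2 fires, +3 burnt (F count now 2)
Step 3: +0 fires, +2 burnt (F count now 0)
Fire out after step 3
Initially T: 22, now '.': 13
Total burnt (originally-T cells now '.'): 5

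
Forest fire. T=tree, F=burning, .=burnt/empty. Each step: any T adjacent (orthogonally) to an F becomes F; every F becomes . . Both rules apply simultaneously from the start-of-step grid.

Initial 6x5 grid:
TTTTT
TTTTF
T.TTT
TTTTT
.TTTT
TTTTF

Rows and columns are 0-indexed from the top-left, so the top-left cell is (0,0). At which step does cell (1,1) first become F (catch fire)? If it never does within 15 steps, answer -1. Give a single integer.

Step 1: cell (1,1)='T' (+5 fires, +2 burnt)
Step 2: cell (1,1)='T' (+6 fires, +5 burnt)
Step 3: cell (1,1)='F' (+6 fires, +6 burnt)
  -> target ignites at step 3
Step 4: cell (1,1)='.' (+5 fires, +6 burnt)
Step 5: cell (1,1)='.' (+3 fires, +5 burnt)
Step 6: cell (1,1)='.' (+1 fires, +3 burnt)
Step 7: cell (1,1)='.' (+0 fires, +1 burnt)
  fire out at step 7

3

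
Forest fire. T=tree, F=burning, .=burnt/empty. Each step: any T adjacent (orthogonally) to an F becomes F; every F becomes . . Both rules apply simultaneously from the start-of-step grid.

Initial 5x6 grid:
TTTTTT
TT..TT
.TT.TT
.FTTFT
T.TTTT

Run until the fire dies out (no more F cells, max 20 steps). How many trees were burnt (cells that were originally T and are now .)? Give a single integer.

Answer: 21

Derivation:
Step 1: +6 fires, +2 burnt (F count now 6)
Step 2: +7 fires, +6 burnt (F count now 7)
Step 3: +4 fires, +7 burnt (F count now 4)
Step 4: +4 fires, +4 burnt (F count now 4)
Step 5: +0 fires, +4 burnt (F count now 0)
Fire out after step 5
Initially T: 22, now '.': 29
Total burnt (originally-T cells now '.'): 21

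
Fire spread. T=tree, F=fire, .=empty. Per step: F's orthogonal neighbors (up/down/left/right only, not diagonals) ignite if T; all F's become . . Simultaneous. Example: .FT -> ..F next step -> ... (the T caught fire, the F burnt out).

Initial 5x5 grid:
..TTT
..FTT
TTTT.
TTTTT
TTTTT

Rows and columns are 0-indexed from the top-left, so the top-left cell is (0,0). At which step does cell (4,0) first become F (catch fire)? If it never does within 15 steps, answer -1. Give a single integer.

Step 1: cell (4,0)='T' (+3 fires, +1 burnt)
Step 2: cell (4,0)='T' (+5 fires, +3 burnt)
Step 3: cell (4,0)='T' (+5 fires, +5 burnt)
Step 4: cell (4,0)='T' (+4 fires, +5 burnt)
Step 5: cell (4,0)='F' (+2 fires, +4 burnt)
  -> target ignites at step 5
Step 6: cell (4,0)='.' (+0 fires, +2 burnt)
  fire out at step 6

5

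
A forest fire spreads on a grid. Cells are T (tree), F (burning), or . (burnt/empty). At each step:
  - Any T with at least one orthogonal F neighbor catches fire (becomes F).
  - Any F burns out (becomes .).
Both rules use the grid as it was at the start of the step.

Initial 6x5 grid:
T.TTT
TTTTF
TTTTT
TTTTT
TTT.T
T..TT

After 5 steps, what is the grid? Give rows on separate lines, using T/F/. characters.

Step 1: 3 trees catch fire, 1 burn out
  T.TTF
  TTTF.
  TTTTF
  TTTTT
  TTT.T
  T..TT
Step 2: 4 trees catch fire, 3 burn out
  T.TF.
  TTF..
  TTTF.
  TTTTF
  TTT.T
  T..TT
Step 3: 5 trees catch fire, 4 burn out
  T.F..
  TF...
  TTF..
  TTTF.
  TTT.F
  T..TT
Step 4: 4 trees catch fire, 5 burn out
  T....
  F....
  TF...
  TTF..
  TTT..
  T..TF
Step 5: 5 trees catch fire, 4 burn out
  F....
  .....
  F....
  TF...
  TTF..
  T..F.

F....
.....
F....
TF...
TTF..
T..F.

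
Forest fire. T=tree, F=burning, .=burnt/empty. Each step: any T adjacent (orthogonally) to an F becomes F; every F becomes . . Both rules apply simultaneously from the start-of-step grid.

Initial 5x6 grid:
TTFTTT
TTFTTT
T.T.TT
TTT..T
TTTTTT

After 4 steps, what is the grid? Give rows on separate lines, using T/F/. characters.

Step 1: 5 trees catch fire, 2 burn out
  TF.FTT
  TF.FTT
  T.F.TT
  TTT..T
  TTTTTT
Step 2: 5 trees catch fire, 5 burn out
  F...FT
  F...FT
  T...TT
  TTF..T
  TTTTTT
Step 3: 6 trees catch fire, 5 burn out
  .....F
  .....F
  F...FT
  TF...T
  TTFTTT
Step 4: 4 trees catch fire, 6 burn out
  ......
  ......
  .....F
  F....T
  TF.FTT

......
......
.....F
F....T
TF.FTT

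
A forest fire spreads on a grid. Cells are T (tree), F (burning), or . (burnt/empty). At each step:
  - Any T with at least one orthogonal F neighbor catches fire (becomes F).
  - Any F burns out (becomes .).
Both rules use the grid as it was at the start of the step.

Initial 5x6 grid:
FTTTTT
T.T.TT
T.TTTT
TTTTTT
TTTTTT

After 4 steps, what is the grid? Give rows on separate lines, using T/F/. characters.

Step 1: 2 trees catch fire, 1 burn out
  .FTTTT
  F.T.TT
  T.TTTT
  TTTTTT
  TTTTTT
Step 2: 2 trees catch fire, 2 burn out
  ..FTTT
  ..T.TT
  F.TTTT
  TTTTTT
  TTTTTT
Step 3: 3 trees catch fire, 2 burn out
  ...FTT
  ..F.TT
  ..TTTT
  FTTTTT
  TTTTTT
Step 4: 4 trees catch fire, 3 burn out
  ....FT
  ....TT
  ..FTTT
  .FTTTT
  FTTTTT

....FT
....TT
..FTTT
.FTTTT
FTTTTT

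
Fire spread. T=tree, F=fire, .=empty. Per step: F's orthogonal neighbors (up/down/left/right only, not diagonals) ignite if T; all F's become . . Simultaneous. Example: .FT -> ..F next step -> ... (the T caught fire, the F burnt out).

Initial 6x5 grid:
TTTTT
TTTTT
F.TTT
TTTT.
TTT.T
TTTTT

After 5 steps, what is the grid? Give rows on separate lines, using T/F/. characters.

Step 1: 2 trees catch fire, 1 burn out
  TTTTT
  FTTTT
  ..TTT
  FTTT.
  TTT.T
  TTTTT
Step 2: 4 trees catch fire, 2 burn out
  FTTTT
  .FTTT
  ..TTT
  .FTT.
  FTT.T
  TTTTT
Step 3: 5 trees catch fire, 4 burn out
  .FTTT
  ..FTT
  ..TTT
  ..FT.
  .FT.T
  FTTTT
Step 4: 6 trees catch fire, 5 burn out
  ..FTT
  ...FT
  ..FTT
  ...F.
  ..F.T
  .FTTT
Step 5: 4 trees catch fire, 6 burn out
  ...FT
  ....F
  ...FT
  .....
  ....T
  ..FTT

...FT
....F
...FT
.....
....T
..FTT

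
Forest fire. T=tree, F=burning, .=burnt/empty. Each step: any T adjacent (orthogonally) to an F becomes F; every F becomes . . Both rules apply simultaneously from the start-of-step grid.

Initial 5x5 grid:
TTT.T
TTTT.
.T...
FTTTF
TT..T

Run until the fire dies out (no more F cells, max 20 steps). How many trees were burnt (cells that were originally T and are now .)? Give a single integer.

Step 1: +4 fires, +2 burnt (F count now 4)
Step 2: +3 fires, +4 burnt (F count now 3)
Step 3: +1 fires, +3 burnt (F count now 1)
Step 4: +3 fires, +1 burnt (F count now 3)
Step 5: +3 fires, +3 burnt (F count now 3)
Step 6: +0 fires, +3 burnt (F count now 0)
Fire out after step 6
Initially T: 15, now '.': 24
Total burnt (originally-T cells now '.'): 14

Answer: 14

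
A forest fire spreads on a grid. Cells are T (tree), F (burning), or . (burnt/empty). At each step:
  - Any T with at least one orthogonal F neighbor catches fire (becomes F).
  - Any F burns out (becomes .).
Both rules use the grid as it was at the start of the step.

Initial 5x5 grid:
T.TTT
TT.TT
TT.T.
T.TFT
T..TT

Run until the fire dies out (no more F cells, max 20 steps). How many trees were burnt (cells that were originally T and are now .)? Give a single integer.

Step 1: +4 fires, +1 burnt (F count now 4)
Step 2: +2 fires, +4 burnt (F count now 2)
Step 3: +2 fires, +2 burnt (F count now 2)
Step 4: +2 fires, +2 burnt (F count now 2)
Step 5: +0 fires, +2 burnt (F count now 0)
Fire out after step 5
Initially T: 17, now '.': 18
Total burnt (originally-T cells now '.'): 10

Answer: 10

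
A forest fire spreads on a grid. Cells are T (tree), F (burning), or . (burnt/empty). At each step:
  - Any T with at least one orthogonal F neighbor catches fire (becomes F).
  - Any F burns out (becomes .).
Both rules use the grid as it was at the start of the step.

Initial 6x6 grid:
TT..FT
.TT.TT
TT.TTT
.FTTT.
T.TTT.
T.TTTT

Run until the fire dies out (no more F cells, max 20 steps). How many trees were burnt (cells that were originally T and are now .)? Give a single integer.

Step 1: +4 fires, +2 burnt (F count now 4)
Step 2: +6 fires, +4 burnt (F count now 6)
Step 3: +7 fires, +6 burnt (F count now 7)
Step 4: +3 fires, +7 burnt (F count now 3)
Step 5: +1 fires, +3 burnt (F count now 1)
Step 6: +1 fires, +1 burnt (F count now 1)
Step 7: +0 fires, +1 burnt (F count now 0)
Fire out after step 7
Initially T: 24, now '.': 34
Total burnt (originally-T cells now '.'): 22

Answer: 22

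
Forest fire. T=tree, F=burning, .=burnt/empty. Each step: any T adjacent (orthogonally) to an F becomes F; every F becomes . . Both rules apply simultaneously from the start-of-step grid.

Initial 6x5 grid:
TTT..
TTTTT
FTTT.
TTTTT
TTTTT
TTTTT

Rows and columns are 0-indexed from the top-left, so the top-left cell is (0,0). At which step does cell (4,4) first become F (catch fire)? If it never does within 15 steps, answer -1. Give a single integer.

Step 1: cell (4,4)='T' (+3 fires, +1 burnt)
Step 2: cell (4,4)='T' (+5 fires, +3 burnt)
Step 3: cell (4,4)='T' (+6 fires, +5 burnt)
Step 4: cell (4,4)='T' (+5 fires, +6 burnt)
Step 5: cell (4,4)='T' (+4 fires, +5 burnt)
Step 6: cell (4,4)='F' (+2 fires, +4 burnt)
  -> target ignites at step 6
Step 7: cell (4,4)='.' (+1 fires, +2 burnt)
Step 8: cell (4,4)='.' (+0 fires, +1 burnt)
  fire out at step 8

6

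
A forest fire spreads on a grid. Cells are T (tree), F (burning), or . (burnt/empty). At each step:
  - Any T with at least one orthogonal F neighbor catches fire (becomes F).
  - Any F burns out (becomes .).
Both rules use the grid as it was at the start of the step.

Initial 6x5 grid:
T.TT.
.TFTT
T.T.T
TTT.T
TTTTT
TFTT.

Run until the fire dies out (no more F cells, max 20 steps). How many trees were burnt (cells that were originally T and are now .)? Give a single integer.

Step 1: +7 fires, +2 burnt (F count now 7)
Step 2: +7 fires, +7 burnt (F count now 7)
Step 3: +3 fires, +7 burnt (F count now 3)
Step 4: +3 fires, +3 burnt (F count now 3)
Step 5: +0 fires, +3 burnt (F count now 0)
Fire out after step 5
Initially T: 21, now '.': 29
Total burnt (originally-T cells now '.'): 20

Answer: 20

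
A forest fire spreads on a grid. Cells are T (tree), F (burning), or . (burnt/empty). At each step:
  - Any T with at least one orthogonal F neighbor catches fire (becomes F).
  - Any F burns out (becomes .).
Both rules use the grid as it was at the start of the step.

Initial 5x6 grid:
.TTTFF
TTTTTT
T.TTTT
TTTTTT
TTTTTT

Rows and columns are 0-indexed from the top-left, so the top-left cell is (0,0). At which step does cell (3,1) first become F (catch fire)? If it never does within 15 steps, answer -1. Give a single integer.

Step 1: cell (3,1)='T' (+3 fires, +2 burnt)
Step 2: cell (3,1)='T' (+4 fires, +3 burnt)
Step 3: cell (3,1)='T' (+5 fires, +4 burnt)
Step 4: cell (3,1)='T' (+5 fires, +5 burnt)
Step 5: cell (3,1)='T' (+3 fires, +5 burnt)
Step 6: cell (3,1)='F' (+3 fires, +3 burnt)
  -> target ignites at step 6
Step 7: cell (3,1)='.' (+2 fires, +3 burnt)
Step 8: cell (3,1)='.' (+1 fires, +2 burnt)
Step 9: cell (3,1)='.' (+0 fires, +1 burnt)
  fire out at step 9

6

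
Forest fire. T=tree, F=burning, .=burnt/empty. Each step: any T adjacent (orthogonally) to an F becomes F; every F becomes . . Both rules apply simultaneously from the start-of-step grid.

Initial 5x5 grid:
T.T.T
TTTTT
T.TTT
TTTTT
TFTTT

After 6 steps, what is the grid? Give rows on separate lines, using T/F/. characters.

Step 1: 3 trees catch fire, 1 burn out
  T.T.T
  TTTTT
  T.TTT
  TFTTT
  F.FTT
Step 2: 3 trees catch fire, 3 burn out
  T.T.T
  TTTTT
  T.TTT
  F.FTT
  ...FT
Step 3: 4 trees catch fire, 3 burn out
  T.T.T
  TTTTT
  F.FTT
  ...FT
  ....F
Step 4: 4 trees catch fire, 4 burn out
  T.T.T
  FTFTT
  ...FT
  ....F
  .....
Step 5: 5 trees catch fire, 4 burn out
  F.F.T
  .F.FT
  ....F
  .....
  .....
Step 6: 1 trees catch fire, 5 burn out
  ....T
  ....F
  .....
  .....
  .....

....T
....F
.....
.....
.....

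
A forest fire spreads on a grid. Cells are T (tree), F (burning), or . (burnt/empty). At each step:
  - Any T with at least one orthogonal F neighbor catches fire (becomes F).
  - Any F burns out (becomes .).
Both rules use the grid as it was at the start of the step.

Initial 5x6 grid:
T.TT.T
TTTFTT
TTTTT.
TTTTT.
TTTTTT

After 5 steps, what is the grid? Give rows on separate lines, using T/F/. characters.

Step 1: 4 trees catch fire, 1 burn out
  T.TF.T
  TTF.FT
  TTTFT.
  TTTTT.
  TTTTTT
Step 2: 6 trees catch fire, 4 burn out
  T.F..T
  TF...F
  TTF.F.
  TTTFT.
  TTTTTT
Step 3: 6 trees catch fire, 6 burn out
  T....F
  F.....
  TF....
  TTF.F.
  TTTFTT
Step 4: 5 trees catch fire, 6 burn out
  F.....
  ......
  F.....
  TF....
  TTF.FT
Step 5: 3 trees catch fire, 5 burn out
  ......
  ......
  ......
  F.....
  TF...F

......
......
......
F.....
TF...F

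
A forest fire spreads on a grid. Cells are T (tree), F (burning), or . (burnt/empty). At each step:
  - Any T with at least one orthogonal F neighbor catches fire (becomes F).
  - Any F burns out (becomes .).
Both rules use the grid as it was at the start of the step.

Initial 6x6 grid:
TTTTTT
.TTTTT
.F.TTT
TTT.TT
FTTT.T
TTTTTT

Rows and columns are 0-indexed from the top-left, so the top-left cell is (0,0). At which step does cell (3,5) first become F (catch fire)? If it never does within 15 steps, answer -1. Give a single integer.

Step 1: cell (3,5)='T' (+5 fires, +2 burnt)
Step 2: cell (3,5)='T' (+5 fires, +5 burnt)
Step 3: cell (3,5)='T' (+5 fires, +5 burnt)
Step 4: cell (3,5)='T' (+4 fires, +5 burnt)
Step 5: cell (3,5)='T' (+4 fires, +4 burnt)
Step 6: cell (3,5)='T' (+4 fires, +4 burnt)
Step 7: cell (3,5)='F' (+2 fires, +4 burnt)
  -> target ignites at step 7
Step 8: cell (3,5)='.' (+0 fires, +2 burnt)
  fire out at step 8

7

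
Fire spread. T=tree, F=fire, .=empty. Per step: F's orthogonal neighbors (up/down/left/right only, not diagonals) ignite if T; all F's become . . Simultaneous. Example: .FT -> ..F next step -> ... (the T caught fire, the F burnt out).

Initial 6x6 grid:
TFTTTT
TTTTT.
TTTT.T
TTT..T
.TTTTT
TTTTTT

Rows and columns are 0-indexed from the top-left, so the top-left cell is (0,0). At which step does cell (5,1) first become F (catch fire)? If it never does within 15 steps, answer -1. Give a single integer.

Step 1: cell (5,1)='T' (+3 fires, +1 burnt)
Step 2: cell (5,1)='T' (+4 fires, +3 burnt)
Step 3: cell (5,1)='T' (+5 fires, +4 burnt)
Step 4: cell (5,1)='T' (+6 fires, +5 burnt)
Step 5: cell (5,1)='F' (+2 fires, +6 burnt)
  -> target ignites at step 5
Step 6: cell (5,1)='.' (+3 fires, +2 burnt)
Step 7: cell (5,1)='.' (+2 fires, +3 burnt)
Step 8: cell (5,1)='.' (+2 fires, +2 burnt)
Step 9: cell (5,1)='.' (+2 fires, +2 burnt)
Step 10: cell (5,1)='.' (+1 fires, +2 burnt)
Step 11: cell (5,1)='.' (+0 fires, +1 burnt)
  fire out at step 11

5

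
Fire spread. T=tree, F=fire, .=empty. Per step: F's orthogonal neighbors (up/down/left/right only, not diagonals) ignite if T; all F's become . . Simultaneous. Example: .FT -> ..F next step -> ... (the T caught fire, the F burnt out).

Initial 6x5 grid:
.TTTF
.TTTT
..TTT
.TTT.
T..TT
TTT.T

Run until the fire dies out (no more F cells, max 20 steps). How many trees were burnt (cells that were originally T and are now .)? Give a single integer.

Step 1: +2 fires, +1 burnt (F count now 2)
Step 2: +3 fires, +2 burnt (F count now 3)
Step 3: +3 fires, +3 burnt (F count now 3)
Step 4: +3 fires, +3 burnt (F count now 3)
Step 5: +2 fires, +3 burnt (F count now 2)
Step 6: +2 fires, +2 burnt (F count now 2)
Step 7: +1 fires, +2 burnt (F count now 1)
Step 8: +0 fires, +1 burnt (F count now 0)
Fire out after step 8
Initially T: 20, now '.': 26
Total burnt (originally-T cells now '.'): 16

Answer: 16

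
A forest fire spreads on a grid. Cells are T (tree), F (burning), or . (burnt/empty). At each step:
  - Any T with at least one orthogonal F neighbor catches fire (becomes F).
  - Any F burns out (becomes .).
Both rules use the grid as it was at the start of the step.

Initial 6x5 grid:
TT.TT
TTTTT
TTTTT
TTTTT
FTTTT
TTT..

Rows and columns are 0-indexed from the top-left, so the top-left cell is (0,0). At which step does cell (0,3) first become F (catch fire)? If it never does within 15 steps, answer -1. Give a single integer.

Step 1: cell (0,3)='T' (+3 fires, +1 burnt)
Step 2: cell (0,3)='T' (+4 fires, +3 burnt)
Step 3: cell (0,3)='T' (+5 fires, +4 burnt)
Step 4: cell (0,3)='T' (+5 fires, +5 burnt)
Step 5: cell (0,3)='T' (+4 fires, +5 burnt)
Step 6: cell (0,3)='T' (+2 fires, +4 burnt)
Step 7: cell (0,3)='F' (+2 fires, +2 burnt)
  -> target ignites at step 7
Step 8: cell (0,3)='.' (+1 fires, +2 burnt)
Step 9: cell (0,3)='.' (+0 fires, +1 burnt)
  fire out at step 9

7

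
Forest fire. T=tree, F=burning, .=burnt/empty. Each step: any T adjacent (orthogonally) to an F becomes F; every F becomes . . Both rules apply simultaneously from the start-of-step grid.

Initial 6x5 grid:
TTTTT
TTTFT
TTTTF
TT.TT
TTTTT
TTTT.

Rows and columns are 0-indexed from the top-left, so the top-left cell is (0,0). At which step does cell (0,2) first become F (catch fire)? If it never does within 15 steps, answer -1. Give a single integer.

Step 1: cell (0,2)='T' (+5 fires, +2 burnt)
Step 2: cell (0,2)='F' (+6 fires, +5 burnt)
  -> target ignites at step 2
Step 3: cell (0,2)='.' (+4 fires, +6 burnt)
Step 4: cell (0,2)='.' (+5 fires, +4 burnt)
Step 5: cell (0,2)='.' (+3 fires, +5 burnt)
Step 6: cell (0,2)='.' (+2 fires, +3 burnt)
Step 7: cell (0,2)='.' (+1 fires, +2 burnt)
Step 8: cell (0,2)='.' (+0 fires, +1 burnt)
  fire out at step 8

2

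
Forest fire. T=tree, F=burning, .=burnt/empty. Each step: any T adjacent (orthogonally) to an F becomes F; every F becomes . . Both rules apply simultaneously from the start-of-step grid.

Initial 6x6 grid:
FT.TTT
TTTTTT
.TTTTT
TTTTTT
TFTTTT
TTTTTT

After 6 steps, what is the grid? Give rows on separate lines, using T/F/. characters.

Step 1: 6 trees catch fire, 2 burn out
  .F.TTT
  FTTTTT
  .TTTTT
  TFTTTT
  F.FTTT
  TFTTTT
Step 2: 7 trees catch fire, 6 burn out
  ...TTT
  .FTTTT
  .FTTTT
  F.FTTT
  ...FTT
  F.FTTT
Step 3: 5 trees catch fire, 7 burn out
  ...TTT
  ..FTTT
  ..FTTT
  ...FTT
  ....FT
  ...FTT
Step 4: 5 trees catch fire, 5 burn out
  ...TTT
  ...FTT
  ...FTT
  ....FT
  .....F
  ....FT
Step 5: 5 trees catch fire, 5 burn out
  ...FTT
  ....FT
  ....FT
  .....F
  ......
  .....F
Step 6: 3 trees catch fire, 5 burn out
  ....FT
  .....F
  .....F
  ......
  ......
  ......

....FT
.....F
.....F
......
......
......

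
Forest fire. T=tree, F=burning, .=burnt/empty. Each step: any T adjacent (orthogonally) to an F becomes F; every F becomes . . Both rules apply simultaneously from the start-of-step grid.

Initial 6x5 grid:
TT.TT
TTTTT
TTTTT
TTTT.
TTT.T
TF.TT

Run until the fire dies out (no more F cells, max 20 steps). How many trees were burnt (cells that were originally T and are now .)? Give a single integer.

Step 1: +2 fires, +1 burnt (F count now 2)
Step 2: +3 fires, +2 burnt (F count now 3)
Step 3: +3 fires, +3 burnt (F count now 3)
Step 4: +4 fires, +3 burnt (F count now 4)
Step 5: +4 fires, +4 burnt (F count now 4)
Step 6: +3 fires, +4 burnt (F count now 3)
Step 7: +2 fires, +3 burnt (F count now 2)
Step 8: +1 fires, +2 burnt (F count now 1)
Step 9: +0 fires, +1 burnt (F count now 0)
Fire out after step 9
Initially T: 25, now '.': 27
Total burnt (originally-T cells now '.'): 22

Answer: 22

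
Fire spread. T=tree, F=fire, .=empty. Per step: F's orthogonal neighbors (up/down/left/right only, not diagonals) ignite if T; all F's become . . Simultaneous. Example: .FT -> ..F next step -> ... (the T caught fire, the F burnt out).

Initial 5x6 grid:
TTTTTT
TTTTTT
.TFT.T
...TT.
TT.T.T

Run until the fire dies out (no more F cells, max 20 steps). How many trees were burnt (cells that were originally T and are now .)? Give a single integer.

Answer: 18

Derivation:
Step 1: +3 fires, +1 burnt (F count now 3)
Step 2: +4 fires, +3 burnt (F count now 4)
Step 3: +6 fires, +4 burnt (F count now 6)
Step 4: +3 fires, +6 burnt (F count now 3)
Step 5: +2 fires, +3 burnt (F count now 2)
Step 6: +0 fires, +2 burnt (F count now 0)
Fire out after step 6
Initially T: 21, now '.': 27
Total burnt (originally-T cells now '.'): 18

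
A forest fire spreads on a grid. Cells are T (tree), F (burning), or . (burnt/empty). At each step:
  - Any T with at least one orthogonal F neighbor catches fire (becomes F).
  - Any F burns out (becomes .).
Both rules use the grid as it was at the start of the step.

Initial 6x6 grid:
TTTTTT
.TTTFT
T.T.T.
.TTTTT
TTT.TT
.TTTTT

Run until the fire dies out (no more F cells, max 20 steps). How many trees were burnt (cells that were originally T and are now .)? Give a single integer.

Answer: 27

Derivation:
Step 1: +4 fires, +1 burnt (F count now 4)
Step 2: +4 fires, +4 burnt (F count now 4)
Step 3: +6 fires, +4 burnt (F count now 6)
Step 4: +4 fires, +6 burnt (F count now 4)
Step 5: +5 fires, +4 burnt (F count now 5)
Step 6: +2 fires, +5 burnt (F count now 2)
Step 7: +2 fires, +2 burnt (F count now 2)
Step 8: +0 fires, +2 burnt (F count now 0)
Fire out after step 8
Initially T: 28, now '.': 35
Total burnt (originally-T cells now '.'): 27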